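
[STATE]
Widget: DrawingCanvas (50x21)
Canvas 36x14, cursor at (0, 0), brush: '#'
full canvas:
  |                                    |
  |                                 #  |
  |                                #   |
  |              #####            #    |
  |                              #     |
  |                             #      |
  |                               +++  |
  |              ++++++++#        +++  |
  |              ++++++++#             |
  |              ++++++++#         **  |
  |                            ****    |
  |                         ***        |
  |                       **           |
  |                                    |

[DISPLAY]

+                                                 
                                 #                
                                #                 
              #####            #                  
                              #                   
                             #                    
                               +++                
              ++++++++#        +++                
              ++++++++#                           
              ++++++++#         **                
                            ****                  
                         ***                      
                       **                         
                                                  
                                                  
                                                  
                                                  
                                                  
                                                  
                                                  
                                                  


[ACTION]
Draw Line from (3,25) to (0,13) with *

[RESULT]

+            **                                   
               ****              #                
                   ****         #                 
              #####    ***     #                  
                              #                   
                             #                    
                               +++                
              ++++++++#        +++                
              ++++++++#                           
              ++++++++#         **                
                            ****                  
                         ***                      
                       **                         
                                                  
                                                  
                                                  
                                                  
                                                  
                                                  
                                                  
                                                  


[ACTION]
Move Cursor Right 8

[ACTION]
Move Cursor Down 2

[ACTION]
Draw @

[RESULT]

             **                                   
               ****              #                
        @          ****         #                 
              #####    ***     #                  
                              #                   
                             #                    
                               +++                
              ++++++++#        +++                
              ++++++++#                           
              ++++++++#         **                
                            ****                  
                         ***                      
                       **                         
                                                  
                                                  
                                                  
                                                  
                                                  
                                                  
                                                  
                                                  


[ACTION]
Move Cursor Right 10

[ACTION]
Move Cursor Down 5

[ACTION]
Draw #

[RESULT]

             **                                   
               ****              #                
        @          ****         #                 
              #####    ***     #                  
                              #                   
                             #                    
                               +++                
              ++++#+++#        +++                
              ++++++++#                           
              ++++++++#         **                
                            ****                  
                         ***                      
                       **                         
                                                  
                                                  
                                                  
                                                  
                                                  
                                                  
                                                  
                                                  


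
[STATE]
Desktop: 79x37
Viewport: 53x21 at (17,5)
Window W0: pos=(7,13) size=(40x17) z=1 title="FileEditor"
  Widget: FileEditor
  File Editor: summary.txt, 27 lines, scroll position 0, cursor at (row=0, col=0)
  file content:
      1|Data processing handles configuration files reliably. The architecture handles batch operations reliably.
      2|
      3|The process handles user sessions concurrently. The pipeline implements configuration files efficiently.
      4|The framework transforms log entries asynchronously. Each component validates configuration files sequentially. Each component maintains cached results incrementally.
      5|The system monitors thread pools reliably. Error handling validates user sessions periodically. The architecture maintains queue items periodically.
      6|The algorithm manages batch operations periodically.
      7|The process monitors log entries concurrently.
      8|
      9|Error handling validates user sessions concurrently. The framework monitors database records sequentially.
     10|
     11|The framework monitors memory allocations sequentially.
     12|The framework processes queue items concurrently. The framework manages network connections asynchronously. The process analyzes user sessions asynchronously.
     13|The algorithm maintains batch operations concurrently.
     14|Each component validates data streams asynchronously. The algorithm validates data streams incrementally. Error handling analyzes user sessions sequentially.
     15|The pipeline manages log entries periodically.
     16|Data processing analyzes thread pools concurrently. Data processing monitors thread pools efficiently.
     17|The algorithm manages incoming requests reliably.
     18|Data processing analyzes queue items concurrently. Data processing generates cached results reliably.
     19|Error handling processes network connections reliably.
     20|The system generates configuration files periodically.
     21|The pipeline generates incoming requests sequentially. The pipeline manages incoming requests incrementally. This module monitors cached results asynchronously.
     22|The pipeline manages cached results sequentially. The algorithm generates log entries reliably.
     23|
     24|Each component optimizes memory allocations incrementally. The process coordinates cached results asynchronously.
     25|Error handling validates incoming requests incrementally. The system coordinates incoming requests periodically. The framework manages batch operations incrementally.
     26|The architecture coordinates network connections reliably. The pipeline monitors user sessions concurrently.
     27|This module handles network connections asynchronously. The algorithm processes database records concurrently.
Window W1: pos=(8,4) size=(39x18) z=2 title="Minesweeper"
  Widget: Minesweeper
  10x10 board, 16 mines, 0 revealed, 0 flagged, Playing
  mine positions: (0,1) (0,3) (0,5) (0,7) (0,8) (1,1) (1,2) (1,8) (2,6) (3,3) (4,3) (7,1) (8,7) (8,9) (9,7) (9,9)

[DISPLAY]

eper                         ┃                       
─────────────────────────────┨                       
■■                           ┃                       
■■                           ┃                       
■■                           ┃                       
■■                           ┃                       
■■                           ┃                       
■■                           ┃                       
■■                           ┃                       
■■                           ┃                       
■■                           ┃                       
■■                           ┃                       
                             ┃                       
                             ┃                       
                             ┃                       
                             ┃                       
━━━━━━━━━━━━━━━━━━━━━━━━━━━━━┛                       
ss monitors log entries conc░┃                       
                            ░┃                       
dling validates user session░┃                       
                            ░┃                       


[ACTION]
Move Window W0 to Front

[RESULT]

eper                         ┃                       
─────────────────────────────┨                       
■■                           ┃                       
■■                           ┃                       
■■                           ┃                       
■■                           ┃                       
■■                           ┃                       
■■                           ┃                       
━━━━━━━━━━━━━━━━━━━━━━━━━━━━━┓                       
or                           ┃                       
─────────────────────────────┨                       
essing handles configuration▲┃                       
                            █┃                       
ss handles user sessions con░┃                       
work transforms log entries ░┃                       
m monitors thread pools reli░┃                       
ithm manages batch operation░┃                       
ss monitors log entries conc░┃                       
                            ░┃                       
dling validates user session░┃                       
                            ░┃                       


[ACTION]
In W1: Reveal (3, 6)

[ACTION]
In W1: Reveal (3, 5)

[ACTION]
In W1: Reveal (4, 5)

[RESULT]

eper                         ┃                       
─────────────────────────────┨                       
■■                           ┃                       
■■                           ┃                       
11                           ┃                       
                             ┃                       
                             ┃                       
                             ┃                       
━━━━━━━━━━━━━━━━━━━━━━━━━━━━━┓                       
or                           ┃                       
─────────────────────────────┨                       
essing handles configuration▲┃                       
                            █┃                       
ss handles user sessions con░┃                       
work transforms log entries ░┃                       
m monitors thread pools reli░┃                       
ithm manages batch operation░┃                       
ss monitors log entries conc░┃                       
                            ░┃                       
dling validates user session░┃                       
                            ░┃                       


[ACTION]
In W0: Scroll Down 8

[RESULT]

eper                         ┃                       
─────────────────────────────┨                       
■■                           ┃                       
■■                           ┃                       
11                           ┃                       
                             ┃                       
                             ┃                       
                             ┃                       
━━━━━━━━━━━━━━━━━━━━━━━━━━━━━┓                       
or                           ┃                       
─────────────────────────────┨                       
dling validates user session▲┃                       
                            ░┃                       
work monitors memory allocat░┃                       
work processes queue items c░┃                       
ithm maintains batch operati░┃                       
onent validates data streams░┃                       
ine manages log entries peri░┃                       
essing analyzes thread pools█┃                       
ithm manages incoming reques░┃                       
essing analyzes queue items ░┃                       


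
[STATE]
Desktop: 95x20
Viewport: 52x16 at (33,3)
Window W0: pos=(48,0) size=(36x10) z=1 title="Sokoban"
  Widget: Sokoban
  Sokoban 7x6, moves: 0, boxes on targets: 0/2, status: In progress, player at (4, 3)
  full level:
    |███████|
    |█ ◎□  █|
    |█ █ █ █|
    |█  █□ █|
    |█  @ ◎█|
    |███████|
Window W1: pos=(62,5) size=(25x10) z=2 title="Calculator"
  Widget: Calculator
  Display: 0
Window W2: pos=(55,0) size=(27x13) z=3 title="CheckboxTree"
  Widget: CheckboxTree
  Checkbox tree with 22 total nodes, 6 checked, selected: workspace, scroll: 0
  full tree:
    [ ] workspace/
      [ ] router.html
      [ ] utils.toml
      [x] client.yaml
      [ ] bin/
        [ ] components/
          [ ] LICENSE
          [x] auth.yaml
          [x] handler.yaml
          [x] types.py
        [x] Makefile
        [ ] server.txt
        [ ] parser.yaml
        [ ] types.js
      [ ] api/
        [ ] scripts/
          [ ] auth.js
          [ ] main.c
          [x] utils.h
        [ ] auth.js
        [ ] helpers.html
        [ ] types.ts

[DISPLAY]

               ┃██████┃>[-] workspace/          ┃ ┃ 
               ┃█ ◎□  ┃   [ ] router.html       ┃ ┃ 
               ┃█ █ █ ┃   [ ] utils.toml        ┃━━━
               ┃█  █□ ┃   [x] client.yaml       ┃   
               ┃█  @ ◎┃   [-] bin/              ┃───
               ┃██████┃     [-] components/     ┃   
               ┗━━━━━━┃       [ ] LICENSE       ┃   
                      ┃       [x] auth.yaml     ┃   
                      ┃       [x] handler.yaml  ┃   
                      ┗━━━━━━━━━━━━━━━━━━━━━━━━━┛   
                             ┃└───┴───┴───┴───┘     
                             ┗━━━━━━━━━━━━━━━━━━━━━━
                                                    
                                                    
                                                    
                                                    


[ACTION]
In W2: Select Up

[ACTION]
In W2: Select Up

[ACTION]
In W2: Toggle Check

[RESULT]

               ┃██████┃>[x] workspace/          ┃ ┃ 
               ┃█ ◎□  ┃   [x] router.html       ┃ ┃ 
               ┃█ █ █ ┃   [x] utils.toml        ┃━━━
               ┃█  █□ ┃   [x] client.yaml       ┃   
               ┃█  @ ◎┃   [x] bin/              ┃───
               ┃██████┃     [x] components/     ┃   
               ┗━━━━━━┃       [x] LICENSE       ┃   
                      ┃       [x] auth.yaml     ┃   
                      ┃       [x] handler.yaml  ┃   
                      ┗━━━━━━━━━━━━━━━━━━━━━━━━━┛   
                             ┃└───┴───┴───┴───┘     
                             ┗━━━━━━━━━━━━━━━━━━━━━━
                                                    
                                                    
                                                    
                                                    


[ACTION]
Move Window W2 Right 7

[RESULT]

               ┃███████      ┃>[x] workspace/       
               ┃█ ◎□  █      ┃   [x] router.html    
               ┃█ █ █ █      ┃   [x] utils.toml     
               ┃█  █□ █      ┃   [x] client.yaml    
               ┃█  @ ◎█      ┃   [x] bin/           
               ┃███████      ┃     [x] components/  
               ┗━━━━━━━━━━━━━┃       [x] LICENSE    
                             ┃       [x] auth.yaml  
                             ┃       [x] handler.yam
                             ┗━━━━━━━━━━━━━━━━━━━━━━
                             ┃└───┴───┴───┴───┘     
                             ┗━━━━━━━━━━━━━━━━━━━━━━
                                                    
                                                    
                                                    
                                                    


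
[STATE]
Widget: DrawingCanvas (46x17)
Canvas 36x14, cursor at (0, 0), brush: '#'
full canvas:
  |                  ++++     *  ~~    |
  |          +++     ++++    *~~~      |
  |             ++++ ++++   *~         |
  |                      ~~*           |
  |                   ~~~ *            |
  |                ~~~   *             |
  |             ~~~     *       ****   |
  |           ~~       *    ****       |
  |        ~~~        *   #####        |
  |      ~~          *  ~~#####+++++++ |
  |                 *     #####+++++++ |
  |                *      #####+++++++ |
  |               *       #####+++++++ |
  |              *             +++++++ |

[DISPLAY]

+                 ++++     *  ~~              
          +++     ++++    *~~~                
             ++++ ++++   *~                   
                      ~~*                     
                   ~~~ *                      
                ~~~   *                       
             ~~~     *       ****             
           ~~       *    ****                 
        ~~~        *   #####                  
      ~~          *  ~~#####+++++++           
                 *     #####+++++++           
                *      #####+++++++           
               *       #####+++++++           
              *             +++++++           
                                              
                                              
                                              


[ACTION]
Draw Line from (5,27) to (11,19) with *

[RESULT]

+                 ++++     *  ~~              
          +++     ++++    *~~~                
             ++++ ++++   *~                   
                      ~~*                     
                   ~~~ *                      
                ~~~   *    *                  
             ~~~     *   **  ****             
           ~~       *   *****                 
        ~~~        *   *####                  
      ~~          *  **#####+++++++           
                 *  *  #####+++++++           
                *  *   #####+++++++           
               *       #####+++++++           
              *             +++++++           
                                              
                                              
                                              


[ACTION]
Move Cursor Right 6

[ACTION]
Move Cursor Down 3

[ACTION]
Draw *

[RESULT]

                  ++++     *  ~~              
          +++     ++++    *~~~                
             ++++ ++++   *~                   
      *               ~~*                     
                   ~~~ *                      
                ~~~   *    *                  
             ~~~     *   **  ****             
           ~~       *   *****                 
        ~~~        *   *####                  
      ~~          *  **#####+++++++           
                 *  *  #####+++++++           
                *  *   #####+++++++           
               *       #####+++++++           
              *             +++++++           
                                              
                                              
                                              


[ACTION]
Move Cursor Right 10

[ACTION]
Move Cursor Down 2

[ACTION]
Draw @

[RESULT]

                  ++++     *  ~~              
          +++     ++++    *~~~                
             ++++ ++++   *~                   
      *               ~~*                     
                   ~~~ *                      
                @~~   *    *                  
             ~~~     *   **  ****             
           ~~       *   *****                 
        ~~~        *   *####                  
      ~~          *  **#####+++++++           
                 *  *  #####+++++++           
                *  *   #####+++++++           
               *       #####+++++++           
              *             +++++++           
                                              
                                              
                                              


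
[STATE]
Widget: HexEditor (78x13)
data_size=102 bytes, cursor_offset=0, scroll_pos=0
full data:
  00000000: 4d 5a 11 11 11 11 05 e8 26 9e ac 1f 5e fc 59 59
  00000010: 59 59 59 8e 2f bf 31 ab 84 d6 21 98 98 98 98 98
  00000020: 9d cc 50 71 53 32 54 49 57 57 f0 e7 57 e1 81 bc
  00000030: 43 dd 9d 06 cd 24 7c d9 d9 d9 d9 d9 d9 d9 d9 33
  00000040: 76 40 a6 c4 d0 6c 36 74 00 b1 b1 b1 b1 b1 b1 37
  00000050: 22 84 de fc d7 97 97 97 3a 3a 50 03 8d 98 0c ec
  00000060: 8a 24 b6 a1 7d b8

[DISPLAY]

00000000  4D 5a 11 11 11 11 05 e8  26 9e ac 1f 5e fc 59 59  |MZ......&...^.YY|
00000010  59 59 59 8e 2f bf 31 ab  84 d6 21 98 98 98 98 98  |YYY./.1...!.....|
00000020  9d cc 50 71 53 32 54 49  57 57 f0 e7 57 e1 81 bc  |..PqS2TIWW..W...|
00000030  43 dd 9d 06 cd 24 7c d9  d9 d9 d9 d9 d9 d9 d9 33  |C....$|........3|
00000040  76 40 a6 c4 d0 6c 36 74  00 b1 b1 b1 b1 b1 b1 37  |v@...l6t.......7|
00000050  22 84 de fc d7 97 97 97  3a 3a 50 03 8d 98 0c ec  |".......::P.....|
00000060  8a 24 b6 a1 7d b8                                 |.$..}.          |
                                                                              
                                                                              
                                                                              
                                                                              
                                                                              
                                                                              


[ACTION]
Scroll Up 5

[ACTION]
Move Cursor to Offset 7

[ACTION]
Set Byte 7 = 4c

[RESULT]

00000000  4d 5a 11 11 11 11 05 4C  26 9e ac 1f 5e fc 59 59  |MZ.....L&...^.YY|
00000010  59 59 59 8e 2f bf 31 ab  84 d6 21 98 98 98 98 98  |YYY./.1...!.....|
00000020  9d cc 50 71 53 32 54 49  57 57 f0 e7 57 e1 81 bc  |..PqS2TIWW..W...|
00000030  43 dd 9d 06 cd 24 7c d9  d9 d9 d9 d9 d9 d9 d9 33  |C....$|........3|
00000040  76 40 a6 c4 d0 6c 36 74  00 b1 b1 b1 b1 b1 b1 37  |v@...l6t.......7|
00000050  22 84 de fc d7 97 97 97  3a 3a 50 03 8d 98 0c ec  |".......::P.....|
00000060  8a 24 b6 a1 7d b8                                 |.$..}.          |
                                                                              
                                                                              
                                                                              
                                                                              
                                                                              
                                                                              


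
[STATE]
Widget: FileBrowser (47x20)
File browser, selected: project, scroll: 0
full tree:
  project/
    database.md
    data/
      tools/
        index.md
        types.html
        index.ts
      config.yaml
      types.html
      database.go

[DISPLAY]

> [-] project/                                 
    database.md                                
    [+] data/                                  
                                               
                                               
                                               
                                               
                                               
                                               
                                               
                                               
                                               
                                               
                                               
                                               
                                               
                                               
                                               
                                               
                                               


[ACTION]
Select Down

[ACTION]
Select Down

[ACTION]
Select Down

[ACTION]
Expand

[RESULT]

  [-] project/                                 
    database.md                                
  > [-] data/                                  
      [+] tools/                               
      config.yaml                              
      types.html                               
      database.go                              
                                               
                                               
                                               
                                               
                                               
                                               
                                               
                                               
                                               
                                               
                                               
                                               
                                               


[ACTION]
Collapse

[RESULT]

  [-] project/                                 
    database.md                                
  > [+] data/                                  
                                               
                                               
                                               
                                               
                                               
                                               
                                               
                                               
                                               
                                               
                                               
                                               
                                               
                                               
                                               
                                               
                                               


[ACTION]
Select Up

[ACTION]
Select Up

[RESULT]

> [-] project/                                 
    database.md                                
    [+] data/                                  
                                               
                                               
                                               
                                               
                                               
                                               
                                               
                                               
                                               
                                               
                                               
                                               
                                               
                                               
                                               
                                               
                                               


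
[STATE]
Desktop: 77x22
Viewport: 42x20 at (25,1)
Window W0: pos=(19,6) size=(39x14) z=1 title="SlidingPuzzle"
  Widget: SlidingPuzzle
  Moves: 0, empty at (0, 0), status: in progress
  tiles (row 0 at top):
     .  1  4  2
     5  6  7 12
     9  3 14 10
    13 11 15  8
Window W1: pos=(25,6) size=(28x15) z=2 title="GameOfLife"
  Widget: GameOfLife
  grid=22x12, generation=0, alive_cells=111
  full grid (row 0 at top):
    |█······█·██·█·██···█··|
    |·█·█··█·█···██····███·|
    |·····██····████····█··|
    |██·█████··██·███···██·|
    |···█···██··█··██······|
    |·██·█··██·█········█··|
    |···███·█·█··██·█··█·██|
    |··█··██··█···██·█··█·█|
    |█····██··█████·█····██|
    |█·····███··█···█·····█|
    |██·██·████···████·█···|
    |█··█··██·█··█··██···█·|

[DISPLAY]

                                          
                                          
                                          
                                          
                                          
┏━━━━━━━━━━━━━━━━━━━━━━━━━━┓━━━━┓         
┃ GameOfLife               ┃    ┃         
┠──────────────────────────┨────┨         
┃Gen: 0                    ┃    ┃         
┃·█·█··█·█···██····███·    ┃    ┃         
┃·····██····████····█··    ┃    ┃         
┃██·█████··██·███···██·    ┃    ┃         
┃···█···██··█··██······    ┃    ┃         
┃·██·█··██·█········█··    ┃    ┃         
┃···███·█·█··██·█··█·██    ┃    ┃         
┃··█··██··█···██·█··█·█    ┃    ┃         
┃█····██··█████·█····██    ┃    ┃         
┃█·····███··█···█·····█    ┃    ┃         
┃██·██·████···████·█···    ┃━━━━┛         
┗━━━━━━━━━━━━━━━━━━━━━━━━━━┛              


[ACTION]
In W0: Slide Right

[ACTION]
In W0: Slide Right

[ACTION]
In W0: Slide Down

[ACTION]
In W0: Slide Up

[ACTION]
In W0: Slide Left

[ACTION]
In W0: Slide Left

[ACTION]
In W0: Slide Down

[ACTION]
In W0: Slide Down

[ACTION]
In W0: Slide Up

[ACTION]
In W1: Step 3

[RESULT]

                                          
                                          
                                          
                                          
                                          
┏━━━━━━━━━━━━━━━━━━━━━━━━━━┓━━━━┓         
┃ GameOfLife               ┃    ┃         
┠──────────────────────────┨────┨         
┃Gen: 3                    ┃    ┃         
┃·····██·█·██········██    ┃    ┃         
┃·█·██··██·██·███····██    ┃    ┃         
┃█···········██·····███    ┃    ┃         
┃█··█····██···███·██··█    ┃    ┃         
┃·█·█····███····██·██··    ┃    ┃         
┃·██·····██··█·····██··    ┃    ┃         
┃········███··█········    ┃    ┃         
┃········██·█·········█    ┃    ┃         
┃········██····█·····██    ┃    ┃         
┃········█·············    ┃━━━━┛         
┗━━━━━━━━━━━━━━━━━━━━━━━━━━┛              


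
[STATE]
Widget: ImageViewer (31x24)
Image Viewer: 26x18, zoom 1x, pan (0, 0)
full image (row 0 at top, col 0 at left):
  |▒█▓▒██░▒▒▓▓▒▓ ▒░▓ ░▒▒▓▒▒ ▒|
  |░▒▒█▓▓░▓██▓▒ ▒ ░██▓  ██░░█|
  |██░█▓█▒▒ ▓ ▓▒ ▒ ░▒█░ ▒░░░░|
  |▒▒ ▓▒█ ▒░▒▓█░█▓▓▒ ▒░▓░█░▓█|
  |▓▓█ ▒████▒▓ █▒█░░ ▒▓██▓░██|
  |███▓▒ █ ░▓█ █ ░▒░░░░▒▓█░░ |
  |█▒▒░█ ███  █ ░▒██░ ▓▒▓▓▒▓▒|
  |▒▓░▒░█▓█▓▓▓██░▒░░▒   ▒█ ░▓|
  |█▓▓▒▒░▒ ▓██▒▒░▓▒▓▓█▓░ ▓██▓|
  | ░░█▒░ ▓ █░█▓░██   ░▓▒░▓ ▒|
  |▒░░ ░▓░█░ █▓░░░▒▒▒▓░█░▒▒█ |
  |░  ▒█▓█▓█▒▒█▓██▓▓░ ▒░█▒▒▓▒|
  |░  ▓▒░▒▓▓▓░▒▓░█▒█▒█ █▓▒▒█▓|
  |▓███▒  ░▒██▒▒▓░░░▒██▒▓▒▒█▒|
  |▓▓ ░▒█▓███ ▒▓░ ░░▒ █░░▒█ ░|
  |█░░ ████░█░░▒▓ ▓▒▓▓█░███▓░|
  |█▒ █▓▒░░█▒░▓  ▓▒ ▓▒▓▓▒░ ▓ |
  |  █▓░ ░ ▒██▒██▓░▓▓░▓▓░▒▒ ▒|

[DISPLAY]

▒█▓▒██░▒▒▓▓▒▓ ▒░▓ ░▒▒▓▒▒ ▒     
░▒▒█▓▓░▓██▓▒ ▒ ░██▓  ██░░█     
██░█▓█▒▒ ▓ ▓▒ ▒ ░▒█░ ▒░░░░     
▒▒ ▓▒█ ▒░▒▓█░█▓▓▒ ▒░▓░█░▓█     
▓▓█ ▒████▒▓ █▒█░░ ▒▓██▓░██     
███▓▒ █ ░▓█ █ ░▒░░░░▒▓█░░      
█▒▒░█ ███  █ ░▒██░ ▓▒▓▓▒▓▒     
▒▓░▒░█▓█▓▓▓██░▒░░▒   ▒█ ░▓     
█▓▓▒▒░▒ ▓██▒▒░▓▒▓▓█▓░ ▓██▓     
 ░░█▒░ ▓ █░█▓░██   ░▓▒░▓ ▒     
▒░░ ░▓░█░ █▓░░░▒▒▒▓░█░▒▒█      
░  ▒█▓█▓█▒▒█▓██▓▓░ ▒░█▒▒▓▒     
░  ▓▒░▒▓▓▓░▒▓░█▒█▒█ █▓▒▒█▓     
▓███▒  ░▒██▒▒▓░░░▒██▒▓▒▒█▒     
▓▓ ░▒█▓███ ▒▓░ ░░▒ █░░▒█ ░     
█░░ ████░█░░▒▓ ▓▒▓▓█░███▓░     
█▒ █▓▒░░█▒░▓  ▓▒ ▓▒▓▓▒░ ▓      
  █▓░ ░ ▒██▒██▓░▓▓░▓▓░▒▒ ▒     
                               
                               
                               
                               
                               
                               


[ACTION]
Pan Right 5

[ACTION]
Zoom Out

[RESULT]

█░▒▒▓▓▒▓ ▒░▓ ░▒▒▓▒▒ ▒          
▓░▓██▓▒ ▒ ░██▓  ██░░█          
█▒▒ ▓ ▓▒ ▒ ░▒█░ ▒░░░░          
█ ▒░▒▓█░█▓▓▒ ▒░▓░█░▓█          
████▒▓ █▒█░░ ▒▓██▓░██          
 █ ░▓█ █ ░▒░░░░▒▓█░░           
 ███  █ ░▒██░ ▓▒▓▓▒▓▒          
█▓█▓▓▓██░▒░░▒   ▒█ ░▓          
░▒ ▓██▒▒░▓▒▓▓█▓░ ▓██▓          
░ ▓ █░█▓░██   ░▓▒░▓ ▒          
▓░█░ █▓░░░▒▒▒▓░█░▒▒█           
▓█▓█▒▒█▓██▓▓░ ▒░█▒▒▓▒          
░▒▓▓▓░▒▓░█▒█▒█ █▓▒▒█▓          
  ░▒██▒▒▓░░░▒██▒▓▒▒█▒          
█▓███ ▒▓░ ░░▒ █░░▒█ ░          
███░█░░▒▓ ▓▒▓▓█░███▓░          
▒░░█▒░▓  ▓▒ ▓▒▓▓▒░ ▓           
 ░ ▒██▒██▓░▓▓░▓▓░▒▒ ▒          
                               
                               
                               
                               
                               
                               


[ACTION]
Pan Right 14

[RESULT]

▒▒▓▒▒ ▒                        
  ██░░█                        
░ ▒░░░░                        
░▓░█░▓█                        
▓██▓░██                        
░▒▓█░░                         
▓▒▓▓▒▓▒                        
  ▒█ ░▓                        
▓░ ▓██▓                        
░▓▒░▓ ▒                        
░█░▒▒█                         
▒░█▒▒▓▒                        
 █▓▒▒█▓                        
█▒▓▒▒█▒                        
█░░▒█ ░                        
█░███▓░                        
▓▓▒░ ▓                         
▓▓░▒▒ ▒                        
                               
                               
                               
                               
                               
                               


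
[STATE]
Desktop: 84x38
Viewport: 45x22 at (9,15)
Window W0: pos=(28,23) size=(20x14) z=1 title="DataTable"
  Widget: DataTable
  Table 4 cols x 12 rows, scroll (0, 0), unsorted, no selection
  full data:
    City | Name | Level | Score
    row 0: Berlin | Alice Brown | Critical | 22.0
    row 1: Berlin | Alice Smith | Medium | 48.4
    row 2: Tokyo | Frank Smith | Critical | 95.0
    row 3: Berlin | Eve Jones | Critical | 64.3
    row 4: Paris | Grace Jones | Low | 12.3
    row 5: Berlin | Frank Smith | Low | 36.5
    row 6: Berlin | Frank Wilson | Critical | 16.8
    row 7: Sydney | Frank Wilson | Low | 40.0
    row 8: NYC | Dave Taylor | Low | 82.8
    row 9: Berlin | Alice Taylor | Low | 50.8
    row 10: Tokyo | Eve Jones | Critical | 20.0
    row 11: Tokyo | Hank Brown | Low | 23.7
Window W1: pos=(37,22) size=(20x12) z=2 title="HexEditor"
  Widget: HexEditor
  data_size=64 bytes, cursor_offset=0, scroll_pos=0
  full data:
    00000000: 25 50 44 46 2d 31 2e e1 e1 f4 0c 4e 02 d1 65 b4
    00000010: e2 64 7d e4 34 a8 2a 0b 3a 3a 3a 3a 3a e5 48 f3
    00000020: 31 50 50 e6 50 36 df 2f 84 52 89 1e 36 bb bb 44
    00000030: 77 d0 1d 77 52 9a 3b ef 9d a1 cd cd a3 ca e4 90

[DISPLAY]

                                             
                                             
                                             
                                             
                                             
                                             
                                             
                            ┏━━━━━━━━━━━━━━━━
                   ┏━━━━━━━━┃ HexEditor      
                   ┃ DataTab┠────────────────
                   ┠────────┃00000000  25 50 
                   ┃City  │N┃00000010  e2 64 
                   ┃──────┼─┃00000020  31 50 
                   ┃Berlin│A┃00000030  77 d0 
                   ┃Berlin│A┃                
                   ┃Tokyo │F┃                
                   ┃Berlin│E┃                
                   ┃Paris │G┃                
                   ┃Berlin│F┗━━━━━━━━━━━━━━━━
                   ┃Berlin│Frank Wilso┃      
                   ┃Sydney│Frank Wilso┃      
                   ┗━━━━━━━━━━━━━━━━━━┛      


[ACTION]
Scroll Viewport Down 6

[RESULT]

                                             
                                             
                                             
                                             
                                             
                                             
                            ┏━━━━━━━━━━━━━━━━
                   ┏━━━━━━━━┃ HexEditor      
                   ┃ DataTab┠────────────────
                   ┠────────┃00000000  25 50 
                   ┃City  │N┃00000010  e2 64 
                   ┃──────┼─┃00000020  31 50 
                   ┃Berlin│A┃00000030  77 d0 
                   ┃Berlin│A┃                
                   ┃Tokyo │F┃                
                   ┃Berlin│E┃                
                   ┃Paris │G┃                
                   ┃Berlin│F┗━━━━━━━━━━━━━━━━
                   ┃Berlin│Frank Wilso┃      
                   ┃Sydney│Frank Wilso┃      
                   ┗━━━━━━━━━━━━━━━━━━┛      
                                             


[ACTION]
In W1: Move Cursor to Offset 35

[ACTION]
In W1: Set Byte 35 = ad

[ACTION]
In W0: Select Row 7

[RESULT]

                                             
                                             
                                             
                                             
                                             
                                             
                            ┏━━━━━━━━━━━━━━━━
                   ┏━━━━━━━━┃ HexEditor      
                   ┃ DataTab┠────────────────
                   ┠────────┃00000000  25 50 
                   ┃City  │N┃00000010  e2 64 
                   ┃──────┼─┃00000020  31 50 
                   ┃Berlin│A┃00000030  77 d0 
                   ┃Berlin│A┃                
                   ┃Tokyo │F┃                
                   ┃Berlin│E┃                
                   ┃Paris │G┃                
                   ┃Berlin│F┗━━━━━━━━━━━━━━━━
                   ┃Berlin│Frank Wilso┃      
                   ┃>ydney│Frank Wilso┃      
                   ┗━━━━━━━━━━━━━━━━━━┛      
                                             
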